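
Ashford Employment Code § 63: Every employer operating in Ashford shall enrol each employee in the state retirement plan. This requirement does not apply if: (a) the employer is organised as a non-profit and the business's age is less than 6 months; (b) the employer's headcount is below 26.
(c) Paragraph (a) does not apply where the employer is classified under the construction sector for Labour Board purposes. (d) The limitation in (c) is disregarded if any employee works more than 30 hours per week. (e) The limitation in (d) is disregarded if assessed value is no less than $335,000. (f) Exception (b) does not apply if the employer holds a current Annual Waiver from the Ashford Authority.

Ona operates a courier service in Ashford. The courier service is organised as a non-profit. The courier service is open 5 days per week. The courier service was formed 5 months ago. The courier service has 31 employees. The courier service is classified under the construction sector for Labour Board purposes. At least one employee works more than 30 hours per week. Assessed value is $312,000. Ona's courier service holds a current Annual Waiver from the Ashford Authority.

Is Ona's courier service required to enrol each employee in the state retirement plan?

Exception (a) is satisfied on its face — the employer is a non-profit; the business's age is 5 months, less than the 6 months limit. Under paragraphs (c)–(e): (c) applies (the courier service is classified under the construction sector), but is displaced by (d): (d) operates against (c): at least one employee exceeds 30 hours/week. (e) does not operate here (assessed value is $312,000, short of $335,000), so (d) stands. So (a) applies.
Exception (b) does not apply: the employer's headcount is 31, not below 26.

No — exception (a) applies; Ona's courier service is not required to enrol each employee in the state retirement plan.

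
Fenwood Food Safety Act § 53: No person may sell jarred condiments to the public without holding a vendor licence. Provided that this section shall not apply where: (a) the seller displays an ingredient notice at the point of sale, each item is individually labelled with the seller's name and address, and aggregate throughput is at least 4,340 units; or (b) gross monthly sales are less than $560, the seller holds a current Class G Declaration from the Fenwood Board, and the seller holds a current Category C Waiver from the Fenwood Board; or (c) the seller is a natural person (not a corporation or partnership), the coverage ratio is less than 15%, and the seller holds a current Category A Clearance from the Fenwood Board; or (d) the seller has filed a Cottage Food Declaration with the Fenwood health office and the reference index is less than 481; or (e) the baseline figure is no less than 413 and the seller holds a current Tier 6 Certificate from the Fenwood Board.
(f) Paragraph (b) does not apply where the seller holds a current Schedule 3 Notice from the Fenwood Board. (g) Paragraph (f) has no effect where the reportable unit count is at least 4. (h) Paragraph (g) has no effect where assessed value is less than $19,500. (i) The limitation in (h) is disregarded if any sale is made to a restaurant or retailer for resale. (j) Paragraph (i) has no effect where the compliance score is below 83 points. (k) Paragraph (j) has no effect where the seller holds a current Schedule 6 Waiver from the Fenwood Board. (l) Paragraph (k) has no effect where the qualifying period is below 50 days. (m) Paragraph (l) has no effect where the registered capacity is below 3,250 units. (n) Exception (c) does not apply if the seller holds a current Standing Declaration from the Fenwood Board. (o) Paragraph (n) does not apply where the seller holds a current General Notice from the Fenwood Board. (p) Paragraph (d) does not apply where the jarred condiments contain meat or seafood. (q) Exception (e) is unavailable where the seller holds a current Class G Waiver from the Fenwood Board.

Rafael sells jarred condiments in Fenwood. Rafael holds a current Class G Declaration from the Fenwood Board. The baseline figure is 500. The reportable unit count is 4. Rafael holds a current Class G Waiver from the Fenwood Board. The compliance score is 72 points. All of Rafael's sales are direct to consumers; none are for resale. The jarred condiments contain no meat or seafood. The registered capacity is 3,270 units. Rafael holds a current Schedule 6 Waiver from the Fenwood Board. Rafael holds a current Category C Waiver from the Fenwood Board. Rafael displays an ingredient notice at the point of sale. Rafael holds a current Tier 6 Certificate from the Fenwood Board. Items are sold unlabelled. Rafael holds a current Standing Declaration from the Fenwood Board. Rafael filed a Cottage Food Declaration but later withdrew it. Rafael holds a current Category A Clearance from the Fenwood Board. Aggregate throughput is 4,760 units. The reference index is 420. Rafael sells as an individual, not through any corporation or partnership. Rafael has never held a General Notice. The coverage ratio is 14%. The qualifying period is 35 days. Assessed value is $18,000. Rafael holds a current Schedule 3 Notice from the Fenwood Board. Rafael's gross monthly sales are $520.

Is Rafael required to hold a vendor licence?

Exception (a) does not apply: items are sold unlabelled.
Exception (b)'s conditions are all satisfied: gross monthly sales are $520, less than the $560 limit; a current Class G Declaration is held; a current Category C Waiver is held. Turning to paragraphs (f)–(m): (f) is engaged — a current Schedule 3 Notice is held. (g) would limit (f) — the reportable unit count is 4, meeting the 4 threshold — but (h) sets (g) aside: (h) is engaged — assessed value is $18,000, less than the $19,500 limit. (i), which would lift (h), is not triggered — no sales are for resale. So (b) is unavailable.
All of (c)'s requirements are met (the seller is a natural person; the coverage ratio is 14%, less than the 15% limit; a current Category A Clearance is held). However, paragraphs (n)–(o) must be considered: (n) operates against (c): a current Standing Declaration is held. (o), which would lift (n), is not engaged — no current General Notice is held. So (c) is unavailable.
Exception (d) does not apply: the Cottage Food Declaration was withdrawn.
Exception (e) is satisfied on its face — the baseline figure is 500, meeting the 413 threshold; a current Tier 6 Certificate is held. However, paragraph (q) must be considered: (q) is triggered — a current Class G Waiver is held. (e) is therefore removed.
Every exception is unavailable, so the rule governs.

Yes — Rafael must hold a vendor licence.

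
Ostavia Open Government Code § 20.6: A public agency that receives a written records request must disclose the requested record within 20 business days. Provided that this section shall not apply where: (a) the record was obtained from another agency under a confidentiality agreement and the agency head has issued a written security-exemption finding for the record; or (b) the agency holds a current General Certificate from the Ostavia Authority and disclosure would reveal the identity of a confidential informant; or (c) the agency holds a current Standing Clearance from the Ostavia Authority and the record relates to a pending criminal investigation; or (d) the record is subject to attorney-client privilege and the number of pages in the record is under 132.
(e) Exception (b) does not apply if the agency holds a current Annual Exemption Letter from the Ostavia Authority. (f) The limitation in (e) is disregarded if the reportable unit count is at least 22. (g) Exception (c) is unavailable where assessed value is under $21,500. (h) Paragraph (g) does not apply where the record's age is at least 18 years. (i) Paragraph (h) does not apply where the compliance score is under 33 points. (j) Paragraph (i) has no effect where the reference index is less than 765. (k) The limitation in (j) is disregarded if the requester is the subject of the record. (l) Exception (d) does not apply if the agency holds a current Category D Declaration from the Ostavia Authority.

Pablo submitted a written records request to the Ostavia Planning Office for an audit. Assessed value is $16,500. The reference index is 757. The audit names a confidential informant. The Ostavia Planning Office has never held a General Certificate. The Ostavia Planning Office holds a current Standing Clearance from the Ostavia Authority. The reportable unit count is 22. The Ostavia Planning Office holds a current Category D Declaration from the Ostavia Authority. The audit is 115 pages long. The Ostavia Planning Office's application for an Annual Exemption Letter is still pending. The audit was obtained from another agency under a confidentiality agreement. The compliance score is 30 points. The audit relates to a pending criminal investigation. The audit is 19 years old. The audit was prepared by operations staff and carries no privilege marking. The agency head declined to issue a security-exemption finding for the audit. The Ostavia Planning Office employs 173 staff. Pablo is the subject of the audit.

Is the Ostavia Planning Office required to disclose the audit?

Exception (a) fails — the agency head declined to issue a security-exemption finding.
Exception (b) fails — there is no General Certificate in force.
Exception (c) is satisfied on its face — a current Standing Clearance is held; the audit relates to a pending investigation. Turning to paragraphs (g)–(k): (g) operates against (c): assessed value is $16,500, under the $21,500 limit. (h) is engaged (the record's age is 19 years, meeting the 18 years threshold), but is set aside by (i): (i) is engaged — the compliance score is 30 points, under the 33 points limit. (j) would limit (i) — the reference index is 757, less than the 765 limit — but (k) sets (j) aside: (k) operates against (j): Pablo is the subject of the audit. Exception (c) does not apply.
Exception (d) requires that the record is subject to attorney-client privilege; but the audit carries no privilege marking, so (d) is unavailable.
Every exception is unavailable, so the rule governs.

Yes — the Ostavia Planning Office must disclose the audit.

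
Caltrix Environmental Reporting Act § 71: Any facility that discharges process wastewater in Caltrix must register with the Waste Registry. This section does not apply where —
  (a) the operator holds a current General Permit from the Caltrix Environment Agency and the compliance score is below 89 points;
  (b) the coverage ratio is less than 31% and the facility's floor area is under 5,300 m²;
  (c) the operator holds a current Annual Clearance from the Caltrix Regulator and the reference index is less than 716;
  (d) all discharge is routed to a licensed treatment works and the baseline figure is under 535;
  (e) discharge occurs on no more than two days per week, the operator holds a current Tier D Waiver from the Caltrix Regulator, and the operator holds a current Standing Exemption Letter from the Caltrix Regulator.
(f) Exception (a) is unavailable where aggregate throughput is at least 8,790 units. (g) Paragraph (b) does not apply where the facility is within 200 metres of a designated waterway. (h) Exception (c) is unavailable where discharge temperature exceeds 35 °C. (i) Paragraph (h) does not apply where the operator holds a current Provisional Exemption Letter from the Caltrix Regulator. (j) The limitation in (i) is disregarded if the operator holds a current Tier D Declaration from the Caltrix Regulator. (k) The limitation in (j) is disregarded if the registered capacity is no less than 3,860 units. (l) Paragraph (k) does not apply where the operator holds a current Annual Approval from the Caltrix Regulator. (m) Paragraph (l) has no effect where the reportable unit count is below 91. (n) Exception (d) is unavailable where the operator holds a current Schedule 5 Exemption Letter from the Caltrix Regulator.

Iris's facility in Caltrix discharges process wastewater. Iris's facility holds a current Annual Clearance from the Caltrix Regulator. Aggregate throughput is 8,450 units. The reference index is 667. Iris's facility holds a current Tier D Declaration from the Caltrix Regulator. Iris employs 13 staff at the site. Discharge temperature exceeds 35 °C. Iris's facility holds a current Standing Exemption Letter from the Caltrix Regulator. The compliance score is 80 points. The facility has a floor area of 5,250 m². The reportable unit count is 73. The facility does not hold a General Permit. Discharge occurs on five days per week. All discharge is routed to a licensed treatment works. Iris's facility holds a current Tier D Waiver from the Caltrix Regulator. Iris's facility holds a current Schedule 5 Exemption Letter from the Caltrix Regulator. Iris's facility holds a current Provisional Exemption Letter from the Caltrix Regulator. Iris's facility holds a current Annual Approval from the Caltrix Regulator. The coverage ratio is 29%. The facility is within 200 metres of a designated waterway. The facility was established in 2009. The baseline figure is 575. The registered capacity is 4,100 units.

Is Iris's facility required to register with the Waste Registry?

No — exception (c) applies; Iris's facility is not required to register with the Waste Registry.

Exception (a) requires that the operator holds a current General Permit from the Caltrix Environment Agency; but no General Permit is held, so (a) is unavailable.
Exception (b)'s conditions are all satisfied: the coverage ratio is 29%, less than the 31% limit; the facility's floor area is 5,250 m², under the 5,300 m² limit. However, paragraph (g) must be considered: (g) operates against (b): the facility is within 200 m of a designated waterway. So (b) is unavailable.
All of (c)'s requirements are met (a current Annual Clearance is held; the reference index is 667, less than the 716 limit). Applying paragraphs (h)–(m): (h) operates (discharge temperature exceeds 35 °C), but yields to (i): (i) applies — a current Provisional Exemption Letter is held. (j) would limit (i) — a current Tier D Declaration is held — but (k) sets (j) aside: (k) operates against (j): the registered capacity is 4,100 units, meeting the 3,860 units threshold. (l) would limit (k) — a current Annual Approval is held — but (m) sets (l) aside: (m) operates against (l): the reportable unit count is 73, below the 91 limit. So (c) applies.
Exception (d) does not apply: the baseline figure is 575, not under 535.
Exception (e) requires that discharge occurs on no more than two days per week; but discharge occurs on five days per week, so (e) is unavailable.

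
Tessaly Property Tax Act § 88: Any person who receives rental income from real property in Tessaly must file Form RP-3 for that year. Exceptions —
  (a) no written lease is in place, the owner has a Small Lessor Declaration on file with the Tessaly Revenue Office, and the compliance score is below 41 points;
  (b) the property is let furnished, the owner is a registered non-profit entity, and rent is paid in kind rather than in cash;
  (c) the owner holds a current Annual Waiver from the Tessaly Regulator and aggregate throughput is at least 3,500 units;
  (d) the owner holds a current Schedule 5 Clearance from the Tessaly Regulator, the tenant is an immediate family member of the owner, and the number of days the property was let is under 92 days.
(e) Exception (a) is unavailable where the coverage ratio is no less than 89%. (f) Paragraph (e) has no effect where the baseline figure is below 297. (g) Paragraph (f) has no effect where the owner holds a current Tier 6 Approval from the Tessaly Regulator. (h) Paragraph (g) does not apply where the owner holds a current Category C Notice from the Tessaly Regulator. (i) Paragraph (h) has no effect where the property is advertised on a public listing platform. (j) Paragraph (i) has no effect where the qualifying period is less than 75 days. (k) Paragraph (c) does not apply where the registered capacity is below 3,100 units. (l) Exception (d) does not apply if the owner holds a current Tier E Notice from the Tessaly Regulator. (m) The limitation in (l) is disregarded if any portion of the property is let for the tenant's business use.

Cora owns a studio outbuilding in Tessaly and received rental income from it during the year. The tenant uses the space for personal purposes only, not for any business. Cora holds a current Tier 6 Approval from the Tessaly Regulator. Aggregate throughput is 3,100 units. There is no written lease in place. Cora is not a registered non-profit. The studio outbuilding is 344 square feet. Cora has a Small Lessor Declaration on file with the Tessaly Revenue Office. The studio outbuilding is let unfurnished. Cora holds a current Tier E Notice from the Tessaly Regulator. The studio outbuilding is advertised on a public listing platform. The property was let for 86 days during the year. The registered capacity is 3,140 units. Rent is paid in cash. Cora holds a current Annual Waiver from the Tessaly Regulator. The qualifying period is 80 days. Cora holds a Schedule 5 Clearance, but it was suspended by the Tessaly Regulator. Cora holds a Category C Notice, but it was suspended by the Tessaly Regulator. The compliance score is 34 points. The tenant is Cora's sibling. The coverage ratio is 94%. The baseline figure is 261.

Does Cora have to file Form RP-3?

All of (a)'s requirements are met (there is no written lease; a Small Lessor Declaration is on file; the compliance score is 34 points, below the 41 points limit). But applying paragraphs (e)–(j): (e) operates — the coverage ratio is 94%, meeting the 89% threshold. (f) would limit (e) — the baseline figure is 261, below the 297 limit — but (g) sets (f) aside: (g) operates against (f): a current Tier 6 Approval is held. (h) is not engaged (no current Category C Notice is held), so (g) stands. So (a) is unavailable.
Exception (b) requires that the property is let furnished; but the property is let unfurnished, so (b) is unavailable.
Exception (c) does not apply: aggregate throughput is 3,100 units, short of 3,500 units.
Exception (d) does not apply: the Schedule 5 Clearance is not current.
Every exception is unavailable, so the rule governs.

Yes — Cora must file Form RP-3.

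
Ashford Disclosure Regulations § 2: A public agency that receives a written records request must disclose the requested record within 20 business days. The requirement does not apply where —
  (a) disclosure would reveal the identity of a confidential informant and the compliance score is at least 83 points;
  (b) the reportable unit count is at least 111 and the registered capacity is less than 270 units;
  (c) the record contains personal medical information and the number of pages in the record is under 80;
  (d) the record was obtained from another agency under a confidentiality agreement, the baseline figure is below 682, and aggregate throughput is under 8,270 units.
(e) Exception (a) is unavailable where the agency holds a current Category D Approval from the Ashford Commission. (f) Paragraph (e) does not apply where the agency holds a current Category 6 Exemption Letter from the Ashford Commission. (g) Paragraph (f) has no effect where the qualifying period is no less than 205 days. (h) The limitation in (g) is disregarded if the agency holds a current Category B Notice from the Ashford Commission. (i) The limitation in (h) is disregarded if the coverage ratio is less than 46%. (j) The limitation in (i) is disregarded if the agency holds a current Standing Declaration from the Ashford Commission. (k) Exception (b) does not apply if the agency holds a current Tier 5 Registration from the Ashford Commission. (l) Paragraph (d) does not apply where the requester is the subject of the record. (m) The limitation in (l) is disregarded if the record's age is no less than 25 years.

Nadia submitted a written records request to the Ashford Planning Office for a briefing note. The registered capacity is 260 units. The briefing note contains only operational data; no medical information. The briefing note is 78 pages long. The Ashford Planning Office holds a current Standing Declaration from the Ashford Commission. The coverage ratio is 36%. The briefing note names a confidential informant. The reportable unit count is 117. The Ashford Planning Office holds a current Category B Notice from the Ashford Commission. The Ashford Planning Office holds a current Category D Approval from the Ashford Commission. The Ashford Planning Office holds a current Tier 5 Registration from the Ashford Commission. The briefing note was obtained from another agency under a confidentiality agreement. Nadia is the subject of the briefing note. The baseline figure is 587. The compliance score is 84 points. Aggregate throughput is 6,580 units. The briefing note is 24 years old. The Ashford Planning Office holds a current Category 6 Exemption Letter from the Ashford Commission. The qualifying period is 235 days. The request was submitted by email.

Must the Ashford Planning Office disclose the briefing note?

No — exception (a) applies; the Ashford Planning Office is not required to disclose the briefing note.

Exception (a): the briefing note names a confidential informant; the compliance score is 84 points, meeting the 83 points threshold — every condition holds. As to paragraphs (e)–(j): (e) applies (a current Category D Approval is held), but is set aside by (f): (f) is engaged — a current Category 6 Exemption Letter is held. (g) would limit (f) — the qualifying period is 235 days, meeting the 205 days threshold — but (h) sets (g) aside: (h) applies — a current Category B Notice is held. (i) is engaged (the coverage ratio is 36%, less than the 46% limit), but yields to (j): (j) applies — a current Standing Declaration is held. Exception (a) stands.
Exception (b): the reportable unit count is 117, meeting the 111 threshold; the registered capacity is 260 units, less than the 270 units limit — every condition holds. However, paragraph (k) must be considered: (k) applies — a current Tier 5 Registration is held. (b) is therefore removed.
Exception (c) requires that the record contains personal medical information; but the briefing note contains only operational data, so (c) is unavailable.
All of (d)'s requirements are met (the briefing note was obtained under a confidentiality agreement; the baseline figure is 587, below the 682 limit; aggregate throughput is 6,580 units, under the 8,270 units limit). But applying paragraphs (l)–(m): (l) operates against (d): Nadia is the subject of the briefing note. (m), which would lift (l), does not operate here — the record's age is 24 years, short of 25 years. (d) is therefore removed.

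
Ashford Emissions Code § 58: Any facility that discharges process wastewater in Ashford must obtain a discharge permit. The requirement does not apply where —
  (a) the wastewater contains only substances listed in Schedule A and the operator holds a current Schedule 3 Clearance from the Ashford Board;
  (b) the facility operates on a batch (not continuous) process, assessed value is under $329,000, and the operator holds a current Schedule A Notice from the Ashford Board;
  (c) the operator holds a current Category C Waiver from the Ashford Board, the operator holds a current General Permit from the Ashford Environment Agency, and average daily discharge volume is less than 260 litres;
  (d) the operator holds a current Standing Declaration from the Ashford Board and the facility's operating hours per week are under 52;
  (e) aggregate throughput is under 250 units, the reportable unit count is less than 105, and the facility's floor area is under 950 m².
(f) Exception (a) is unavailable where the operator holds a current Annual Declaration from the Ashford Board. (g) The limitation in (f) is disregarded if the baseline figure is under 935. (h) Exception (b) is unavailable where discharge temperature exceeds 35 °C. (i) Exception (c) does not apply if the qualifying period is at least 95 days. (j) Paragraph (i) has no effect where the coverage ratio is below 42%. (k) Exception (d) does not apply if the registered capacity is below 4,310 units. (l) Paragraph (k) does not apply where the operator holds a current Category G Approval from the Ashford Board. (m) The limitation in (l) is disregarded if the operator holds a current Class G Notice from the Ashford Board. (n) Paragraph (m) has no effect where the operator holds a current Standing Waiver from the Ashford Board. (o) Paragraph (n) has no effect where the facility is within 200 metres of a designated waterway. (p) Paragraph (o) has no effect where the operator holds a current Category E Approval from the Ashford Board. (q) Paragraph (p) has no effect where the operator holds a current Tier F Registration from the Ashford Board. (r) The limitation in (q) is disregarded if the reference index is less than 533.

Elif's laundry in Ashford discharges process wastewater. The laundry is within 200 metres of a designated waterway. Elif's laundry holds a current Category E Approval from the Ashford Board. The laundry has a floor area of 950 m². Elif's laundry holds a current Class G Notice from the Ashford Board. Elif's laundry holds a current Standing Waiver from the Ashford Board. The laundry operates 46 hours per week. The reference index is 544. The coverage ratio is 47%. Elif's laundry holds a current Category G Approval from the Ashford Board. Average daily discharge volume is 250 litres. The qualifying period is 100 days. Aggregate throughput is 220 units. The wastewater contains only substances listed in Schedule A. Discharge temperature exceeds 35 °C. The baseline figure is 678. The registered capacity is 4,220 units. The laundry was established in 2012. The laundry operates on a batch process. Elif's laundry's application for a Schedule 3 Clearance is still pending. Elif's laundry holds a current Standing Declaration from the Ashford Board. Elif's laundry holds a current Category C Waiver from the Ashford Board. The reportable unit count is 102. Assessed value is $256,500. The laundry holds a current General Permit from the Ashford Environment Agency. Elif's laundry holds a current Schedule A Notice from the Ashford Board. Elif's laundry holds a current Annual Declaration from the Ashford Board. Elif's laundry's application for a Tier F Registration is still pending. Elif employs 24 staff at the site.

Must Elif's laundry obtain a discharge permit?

Exception (a) requires that the operator holds a current Schedule 3 Clearance from the Ashford Board; but no current Schedule 3 Clearance is held, so (a) is unavailable.
Exception (b) is satisfied on its face — the facility operates on a batch process; assessed value is $256,500, under the $329,000 limit; a current Schedule A Notice is held. But applying paragraph (h): (h) operates against (b): discharge temperature exceeds 35 °C. (b) is therefore removed.
Exception (c) is satisfied on its face — a current Category C Waiver is held; a current General Permit is held; average daily discharge volume is 250 litres, less than the 260 litres limit. Turning to paragraphs (i)–(j): (i) operates against (c): the qualifying period is 100 days, meeting the 95 days threshold. (j) is not triggered (the coverage ratio is 47%, not below 42%), so (i) stands. Exception (c) does not apply.
Exception (d) is satisfied on its face — a current Standing Declaration is held; the facility's operating hours per week are 46, under the 52 limit. As to paragraphs (k)–(r): (k) would limit (d) — the registered capacity is 4,220 units, below the 4,310 units limit — but (l) sets (k) aside: (l) operates against (k): a current Category G Approval is held. (m) would limit (l) — a current Class G Notice is held — but (n) sets (m) aside: (n) applies — a current Standing Waiver is held. (o) operates (the laundry is within 200 m of a designated waterway), but is overridden by (p): (p) operates against (o): a current Category E Approval is held. (q), which would lift (p), is not triggered — there is no Tier F Registration in force. Exception (d) stands.
Exception (e) does not apply: the facility's floor area is 950 m², not under 950 m².

No — exception (d) applies; Elif's laundry is not required to obtain a discharge permit.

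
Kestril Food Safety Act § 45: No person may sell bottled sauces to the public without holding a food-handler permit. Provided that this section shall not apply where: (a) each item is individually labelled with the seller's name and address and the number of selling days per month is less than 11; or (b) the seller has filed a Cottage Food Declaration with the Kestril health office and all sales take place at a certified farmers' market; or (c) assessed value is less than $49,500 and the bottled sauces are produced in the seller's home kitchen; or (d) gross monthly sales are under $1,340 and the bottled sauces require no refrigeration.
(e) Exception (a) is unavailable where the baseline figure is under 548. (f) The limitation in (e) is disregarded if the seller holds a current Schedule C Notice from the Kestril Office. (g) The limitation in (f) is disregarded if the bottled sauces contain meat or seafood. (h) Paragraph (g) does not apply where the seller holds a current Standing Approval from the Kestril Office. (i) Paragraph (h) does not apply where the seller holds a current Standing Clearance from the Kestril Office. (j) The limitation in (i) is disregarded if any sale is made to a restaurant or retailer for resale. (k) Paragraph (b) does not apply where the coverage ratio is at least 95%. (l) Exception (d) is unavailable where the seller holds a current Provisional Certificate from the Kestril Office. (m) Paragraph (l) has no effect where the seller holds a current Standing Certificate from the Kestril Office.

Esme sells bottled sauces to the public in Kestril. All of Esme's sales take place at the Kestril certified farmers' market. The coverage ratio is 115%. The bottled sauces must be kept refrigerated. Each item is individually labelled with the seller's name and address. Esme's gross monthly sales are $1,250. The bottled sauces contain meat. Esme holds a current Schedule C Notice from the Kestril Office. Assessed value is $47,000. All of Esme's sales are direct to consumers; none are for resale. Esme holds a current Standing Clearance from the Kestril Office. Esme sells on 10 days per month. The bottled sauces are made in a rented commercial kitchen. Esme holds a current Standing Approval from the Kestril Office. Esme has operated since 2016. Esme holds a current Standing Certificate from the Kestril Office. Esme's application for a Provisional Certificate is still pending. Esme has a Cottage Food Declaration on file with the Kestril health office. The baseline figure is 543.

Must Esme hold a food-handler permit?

Exception (a) is satisfied on its face — items are individually labelled; the number of selling days per month is 10, less than the 11 limit. But: (e) operates against (a): the baseline figure is 543, under the 548 limit. (f) would limit (e) — a current Schedule C Notice is held — but (g) sets (f) aside: (g) is triggered — the bottled sauces contain meat. (h) would limit (g) — a current Standing Approval is held — but (i) sets (h) aside: (i) operates against (h): a current Standing Clearance is held. (j), which would lift (i), is not engaged — no sales are for resale. So (a) is unavailable.
Exception (b) is satisfied on its face — a Cottage Food Declaration is on file; all sales are at a certified farmers' market. But applying paragraph (k): (k) is triggered — the coverage ratio is 115%, meeting the 95% threshold. (b) is therefore removed.
Exception (c) requires that the bottled sauces are produced in the seller's home kitchen; but the bottled sauces are made in a commercial kitchen, not a home kitchen, so (c) is unavailable.
Exception (d) does not apply: the bottled sauces require refrigeration.
No exception displaces § 45.

Yes — Esme must hold a food-handler permit.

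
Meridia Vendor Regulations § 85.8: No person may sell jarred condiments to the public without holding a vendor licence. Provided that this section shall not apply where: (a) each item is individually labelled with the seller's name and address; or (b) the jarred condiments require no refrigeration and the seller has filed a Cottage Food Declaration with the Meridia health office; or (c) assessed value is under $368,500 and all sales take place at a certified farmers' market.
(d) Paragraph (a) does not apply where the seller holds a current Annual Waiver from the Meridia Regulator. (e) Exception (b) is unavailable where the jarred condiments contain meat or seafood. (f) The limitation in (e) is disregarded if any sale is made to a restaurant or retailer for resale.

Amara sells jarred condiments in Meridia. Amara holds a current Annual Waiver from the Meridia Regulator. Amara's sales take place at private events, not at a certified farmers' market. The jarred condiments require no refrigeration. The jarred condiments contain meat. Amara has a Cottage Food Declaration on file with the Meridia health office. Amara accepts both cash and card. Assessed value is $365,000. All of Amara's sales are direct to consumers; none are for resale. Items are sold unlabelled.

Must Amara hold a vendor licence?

Yes — Amara must hold a vendor licence.

Exception (a) requires that each item is individually labelled with the seller's name and address; but items are sold unlabelled, so (a) is unavailable.
Exception (b)'s conditions are all satisfied: the jarred condiments are shelf-stable; a Cottage Food Declaration is on file. Turning to paragraphs (e)–(f): (e) operates — the jarred condiments contain meat. (f), which would lift (e), is not triggered — no sales are for resale. So (b) is unavailable.
Exception (c) fails — sales are at private events, not a certified farmers' market.
No exception is made out. Amara falls within the general rule.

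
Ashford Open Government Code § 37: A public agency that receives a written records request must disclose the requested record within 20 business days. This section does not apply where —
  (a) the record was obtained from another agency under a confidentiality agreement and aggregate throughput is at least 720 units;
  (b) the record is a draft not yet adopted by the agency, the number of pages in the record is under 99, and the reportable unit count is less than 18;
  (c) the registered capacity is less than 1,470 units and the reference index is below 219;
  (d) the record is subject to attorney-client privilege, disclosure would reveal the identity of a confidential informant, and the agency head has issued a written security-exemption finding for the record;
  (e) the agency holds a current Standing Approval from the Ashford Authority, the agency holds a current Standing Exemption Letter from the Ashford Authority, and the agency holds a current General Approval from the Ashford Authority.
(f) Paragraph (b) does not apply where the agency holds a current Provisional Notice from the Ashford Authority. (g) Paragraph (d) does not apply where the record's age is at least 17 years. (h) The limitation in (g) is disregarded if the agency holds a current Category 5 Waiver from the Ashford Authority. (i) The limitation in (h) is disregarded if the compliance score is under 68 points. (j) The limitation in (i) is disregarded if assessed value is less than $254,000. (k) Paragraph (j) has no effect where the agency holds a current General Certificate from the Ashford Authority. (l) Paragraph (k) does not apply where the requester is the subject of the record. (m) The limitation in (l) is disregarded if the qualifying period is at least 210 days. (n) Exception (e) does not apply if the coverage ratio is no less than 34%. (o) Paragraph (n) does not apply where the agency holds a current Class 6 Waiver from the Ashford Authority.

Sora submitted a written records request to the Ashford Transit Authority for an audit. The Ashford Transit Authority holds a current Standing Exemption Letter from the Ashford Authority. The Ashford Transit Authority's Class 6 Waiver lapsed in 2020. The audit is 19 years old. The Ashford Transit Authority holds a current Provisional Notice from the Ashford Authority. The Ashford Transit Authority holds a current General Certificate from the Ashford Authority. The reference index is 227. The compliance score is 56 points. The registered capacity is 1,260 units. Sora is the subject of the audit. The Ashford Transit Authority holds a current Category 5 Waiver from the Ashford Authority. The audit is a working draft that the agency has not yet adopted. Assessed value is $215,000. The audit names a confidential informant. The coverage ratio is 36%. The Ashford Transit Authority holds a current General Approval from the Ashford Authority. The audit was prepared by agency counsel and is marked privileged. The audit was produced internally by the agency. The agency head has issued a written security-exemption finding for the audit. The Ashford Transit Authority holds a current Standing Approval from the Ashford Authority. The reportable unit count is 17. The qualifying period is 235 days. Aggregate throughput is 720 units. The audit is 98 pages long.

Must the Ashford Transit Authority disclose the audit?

Exception (a) requires that the record was obtained from another agency under a confidentiality agreement; but the audit was produced internally, so (a) is unavailable.
Exception (b)'s conditions are all satisfied: the audit is an unadopted draft; the number of pages in the record is 98, under the 99 limit; the reportable unit count is 17, less than the 18 limit. However, paragraph (f) must be considered: (f) operates against (b): a current Provisional Notice is held. Exception (b) does not apply.
Exception (c) does not apply: the reference index is 227, not below 219.
Exception (d): the audit is privileged; the audit names a confidential informant; a written security-exemption finding has been issued — every condition holds. However, paragraphs (g)–(m) must be considered: (g) operates against (d): the record's age is 19 years, meeting the 17 years threshold. (h) would limit (g) — a current Category 5 Waiver is held — but (i) sets (h) aside: (i) operates against (h): the compliance score is 56 points, under the 68 points limit. (j) applies (assessed value is $215,000, less than the $254,000 limit), but is overridden by (k): (k) is triggered — a current General Certificate is held. (l) would limit (k) — Sora is the subject of the audit — but (m) sets (l) aside: (m) operates against (l): the qualifying period is 235 days, meeting the 210 days threshold. (d) is therefore removed.
Exception (e)'s conditions are all satisfied: a current Standing Approval is held; a current Standing Exemption Letter is held; a current General Approval is held. Turning to paragraphs (n)–(o): (n) is engaged — the coverage ratio is 36%, meeting the 34% threshold. (o), which would lift (n), is inapplicable — there is no Class 6 Waiver in force. Exception (e) does not apply.
None of the exceptions is available; § 37 applies in full.

Yes — the Ashford Transit Authority must disclose the audit.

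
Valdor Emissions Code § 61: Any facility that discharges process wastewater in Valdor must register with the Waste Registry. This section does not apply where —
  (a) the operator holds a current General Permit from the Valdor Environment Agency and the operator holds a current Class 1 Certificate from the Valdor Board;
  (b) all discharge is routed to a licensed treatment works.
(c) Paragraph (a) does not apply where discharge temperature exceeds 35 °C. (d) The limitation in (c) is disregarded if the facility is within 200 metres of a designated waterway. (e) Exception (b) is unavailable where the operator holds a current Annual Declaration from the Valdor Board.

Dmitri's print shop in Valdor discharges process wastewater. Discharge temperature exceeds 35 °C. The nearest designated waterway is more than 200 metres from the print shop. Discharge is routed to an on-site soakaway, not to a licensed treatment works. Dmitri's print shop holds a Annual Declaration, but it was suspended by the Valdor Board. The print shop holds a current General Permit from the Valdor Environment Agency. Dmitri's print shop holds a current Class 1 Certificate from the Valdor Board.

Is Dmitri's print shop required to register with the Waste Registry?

Exception (a)'s conditions are all satisfied: a current General Permit is held; a current Class 1 Certificate is held. Turning to paragraphs (c)–(d): (c) operates against (a): discharge temperature exceeds 35 °C. (d) is not triggered (the print shop is more than 200 m from any designated waterway), so (c) stands. So (a) is unavailable.
Exception (b) does not apply: discharge is not routed to a licensed treatment works.
No exception displaces § 61.

Yes — Dmitri's print shop must register with the Waste Registry.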